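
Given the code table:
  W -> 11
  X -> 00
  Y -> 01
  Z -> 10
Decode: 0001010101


Decoding:
00 -> X
01 -> Y
01 -> Y
01 -> Y
01 -> Y


Result: XYYYY


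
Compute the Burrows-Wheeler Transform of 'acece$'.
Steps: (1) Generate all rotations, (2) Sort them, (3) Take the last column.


Rotations (sorted):
  0: $acece -> last char: e
  1: acece$ -> last char: $
  2: ce$ace -> last char: e
  3: cece$a -> last char: a
  4: e$acec -> last char: c
  5: ece$ac -> last char: c


BWT = e$eacc


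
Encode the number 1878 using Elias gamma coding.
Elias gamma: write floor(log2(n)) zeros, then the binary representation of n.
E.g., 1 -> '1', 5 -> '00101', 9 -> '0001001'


num_bits = floor(log2(1878)) + 1 = 11
leading_zeros = num_bits - 1 = 10
binary(1878) = 11101010110

Elias gamma(1878) = '0000000000' + '11101010110' = 000000000011101010110 (21 bits)


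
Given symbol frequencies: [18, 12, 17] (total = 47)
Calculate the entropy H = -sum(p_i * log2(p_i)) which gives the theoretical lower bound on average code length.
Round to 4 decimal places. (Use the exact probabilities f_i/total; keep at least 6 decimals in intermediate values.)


Per-symbol terms -p_i * log2(p_i) with p_i = f_i/47:
  p = 18/47 = 0.382979: log2(p) = -1.384664, -p*log2(p) = 0.530297
  p = 12/47 = 0.255319: log2(p) = -1.969626, -p*log2(p) = 0.502883
  p = 17/47 = 0.361702: log2(p) = -1.467126, -p*log2(p) = 0.530663
H = 0.530297 + 0.502883 + 0.530663 = 1.563843

H = 1.5638 bits/symbol


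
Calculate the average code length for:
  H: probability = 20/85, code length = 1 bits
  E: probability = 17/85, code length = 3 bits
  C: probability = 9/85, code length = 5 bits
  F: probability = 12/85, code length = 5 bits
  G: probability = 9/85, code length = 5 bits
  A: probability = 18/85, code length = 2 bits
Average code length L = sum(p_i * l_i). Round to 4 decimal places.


Weighted contributions p_i * l_i:
  H: (20/85) * 1 = 20/85
  E: (17/85) * 3 = 51/85
  C: (9/85) * 5 = 45/85
  F: (12/85) * 5 = 60/85
  G: (9/85) * 5 = 45/85
  A: (18/85) * 2 = 36/85
Sum = (20 + 51 + 45 + 60 + 45 + 36)/85 = 257/85

L = 257/85 = 3.0235 bits/symbol


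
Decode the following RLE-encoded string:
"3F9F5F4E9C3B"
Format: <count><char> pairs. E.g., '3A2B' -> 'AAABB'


Expanding each <count><char> pair:
  3F -> 'FFF'
  9F -> 'FFFFFFFFF'
  5F -> 'FFFFF'
  4E -> 'EEEE'
  9C -> 'CCCCCCCCC'
  3B -> 'BBB'

Decoded = FFFFFFFFFFFFFFFFFEEEECCCCCCCCCBBB


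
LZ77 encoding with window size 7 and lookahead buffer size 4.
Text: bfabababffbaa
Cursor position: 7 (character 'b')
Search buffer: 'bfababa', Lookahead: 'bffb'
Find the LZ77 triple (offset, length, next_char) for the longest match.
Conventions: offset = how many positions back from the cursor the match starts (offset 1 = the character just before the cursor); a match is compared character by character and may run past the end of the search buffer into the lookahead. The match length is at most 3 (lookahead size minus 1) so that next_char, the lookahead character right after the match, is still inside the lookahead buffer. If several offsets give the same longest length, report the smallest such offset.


Try each offset into the search buffer:
  offset=1 (pos 6, char 'a'): match length 0
  offset=2 (pos 5, char 'b'): match length 1
  offset=3 (pos 4, char 'a'): match length 0
  offset=4 (pos 3, char 'b'): match length 1
  offset=5 (pos 2, char 'a'): match length 0
  offset=6 (pos 1, char 'f'): match length 0
  offset=7 (pos 0, char 'b'): match length 2
Longest match has length 2 at offset 7.
next_char = character at position 7 + 2 = 9 -> 'f'

Best match: offset=7, length=2 (matching 'bf' starting at position 0)
LZ77 triple: (7, 2, 'f')


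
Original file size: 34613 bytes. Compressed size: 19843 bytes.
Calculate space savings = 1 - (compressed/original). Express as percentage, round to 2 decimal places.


ratio = compressed/original = 19843/34613 = 0.573282
savings = 1 - ratio = 1 - 0.573282 = 0.426718
as a percentage: 0.426718 * 100 = 42.67%

Space savings = 1 - 19843/34613 = 42.67%


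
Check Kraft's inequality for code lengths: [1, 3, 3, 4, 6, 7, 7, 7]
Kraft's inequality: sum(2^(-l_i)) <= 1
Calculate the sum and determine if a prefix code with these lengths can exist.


Sum = 2^(-1) + 2^(-3) + 2^(-3) + 2^(-4) + 2^(-6) + 2^(-7) + 2^(-7) + 2^(-7)
    = 0.5 + 0.125 + 0.125 + 0.0625 + 0.015625 + 0.0078125 + 0.0078125 + 0.0078125
    = 109/128 = 0.8515625
Since 0.8515625 <= 1, Kraft's inequality IS satisfied.
A prefix code with these lengths CAN exist.

Kraft sum = 0.8515625. Satisfied.


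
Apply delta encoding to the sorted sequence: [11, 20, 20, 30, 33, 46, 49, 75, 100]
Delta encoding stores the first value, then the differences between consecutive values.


First value: 11
Deltas:
  20 - 11 = 9
  20 - 20 = 0
  30 - 20 = 10
  33 - 30 = 3
  46 - 33 = 13
  49 - 46 = 3
  75 - 49 = 26
  100 - 75 = 25


Delta encoded: [11, 9, 0, 10, 3, 13, 3, 26, 25]


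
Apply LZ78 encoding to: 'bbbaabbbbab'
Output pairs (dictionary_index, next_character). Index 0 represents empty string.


LZ78 encoding steps:
Dictionary: {0: ''}
Step 1: w='' (idx 0), next='b' -> output (0, 'b'), add 'b' as idx 1
Step 2: w='b' (idx 1), next='b' -> output (1, 'b'), add 'bb' as idx 2
Step 3: w='' (idx 0), next='a' -> output (0, 'a'), add 'a' as idx 3
Step 4: w='a' (idx 3), next='b' -> output (3, 'b'), add 'ab' as idx 4
Step 5: w='bb' (idx 2), next='b' -> output (2, 'b'), add 'bbb' as idx 5
Step 6: w='ab' (idx 4), end of input -> output (4, '')


Encoded: [(0, 'b'), (1, 'b'), (0, 'a'), (3, 'b'), (2, 'b'), (4, '')]


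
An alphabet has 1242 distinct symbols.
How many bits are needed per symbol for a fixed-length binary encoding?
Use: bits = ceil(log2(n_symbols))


log2(1242) = 10.2784
Bracket: 2^10 = 1024 < 1242 <= 2^11 = 2048
So ceil(log2(1242)) = 11

bits = ceil(log2(1242)) = ceil(10.2784) = 11 bits


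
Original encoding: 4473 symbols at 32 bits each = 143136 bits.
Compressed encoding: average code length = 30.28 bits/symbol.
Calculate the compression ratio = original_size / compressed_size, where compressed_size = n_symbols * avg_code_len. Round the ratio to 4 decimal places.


original_size = n_symbols * orig_bits = 4473 * 32 = 143136 bits
compressed_size = n_symbols * avg_code_len = 4473 * 30.28 = 135442.44 bits
ratio = original_size / compressed_size = 143136 / 135442.44 = 1.0568

Compression ratio = 1.0568


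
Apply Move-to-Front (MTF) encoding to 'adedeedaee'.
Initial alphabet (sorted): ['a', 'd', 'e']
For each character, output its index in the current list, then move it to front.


MTF encoding:
'a': index 0 in ['a', 'd', 'e'] -> ['a', 'd', 'e']
'd': index 1 in ['a', 'd', 'e'] -> ['d', 'a', 'e']
'e': index 2 in ['d', 'a', 'e'] -> ['e', 'd', 'a']
'd': index 1 in ['e', 'd', 'a'] -> ['d', 'e', 'a']
'e': index 1 in ['d', 'e', 'a'] -> ['e', 'd', 'a']
'e': index 0 in ['e', 'd', 'a'] -> ['e', 'd', 'a']
'd': index 1 in ['e', 'd', 'a'] -> ['d', 'e', 'a']
'a': index 2 in ['d', 'e', 'a'] -> ['a', 'd', 'e']
'e': index 2 in ['a', 'd', 'e'] -> ['e', 'a', 'd']
'e': index 0 in ['e', 'a', 'd'] -> ['e', 'a', 'd']


Output: [0, 1, 2, 1, 1, 0, 1, 2, 2, 0]


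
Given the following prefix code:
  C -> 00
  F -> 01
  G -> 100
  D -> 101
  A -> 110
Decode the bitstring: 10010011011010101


Decoding step by step:
Bits 100 -> G
Bits 100 -> G
Bits 110 -> A
Bits 110 -> A
Bits 101 -> D
Bits 01 -> F


Decoded message: GGAADF


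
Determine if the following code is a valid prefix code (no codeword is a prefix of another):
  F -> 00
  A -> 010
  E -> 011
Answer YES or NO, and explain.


Checking each pair (does one codeword prefix another?):
  F='00' vs A='010': no prefix
  F='00' vs E='011': no prefix
  A='010' vs F='00': no prefix
  A='010' vs E='011': no prefix
  E='011' vs F='00': no prefix
  E='011' vs A='010': no prefix
No violation found over all pairs.

YES -- this is a valid prefix code. No codeword is a prefix of any other codeword.


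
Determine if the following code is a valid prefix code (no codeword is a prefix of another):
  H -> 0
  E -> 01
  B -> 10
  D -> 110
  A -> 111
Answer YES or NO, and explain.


Checking each pair (does one codeword prefix another?):
  H='0' vs E='01': prefix -- VIOLATION

NO -- this is NOT a valid prefix code. H (0) is a prefix of E (01).


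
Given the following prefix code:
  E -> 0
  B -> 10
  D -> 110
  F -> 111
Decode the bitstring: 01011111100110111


Decoding step by step:
Bits 0 -> E
Bits 10 -> B
Bits 111 -> F
Bits 111 -> F
Bits 0 -> E
Bits 0 -> E
Bits 110 -> D
Bits 111 -> F


Decoded message: EBFFEEDF


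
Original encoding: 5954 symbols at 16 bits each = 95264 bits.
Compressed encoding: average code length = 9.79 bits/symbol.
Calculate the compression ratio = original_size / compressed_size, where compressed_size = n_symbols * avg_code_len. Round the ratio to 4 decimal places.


original_size = n_symbols * orig_bits = 5954 * 16 = 95264 bits
compressed_size = n_symbols * avg_code_len = 5954 * 9.79 = 58289.66 bits
ratio = original_size / compressed_size = 95264 / 58289.66 = 1.6343

Compression ratio = 1.6343


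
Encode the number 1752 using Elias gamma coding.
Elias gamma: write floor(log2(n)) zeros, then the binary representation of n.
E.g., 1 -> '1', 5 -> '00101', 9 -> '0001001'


num_bits = floor(log2(1752)) + 1 = 11
leading_zeros = num_bits - 1 = 10
binary(1752) = 11011011000

Elias gamma(1752) = '0000000000' + '11011011000' = 000000000011011011000 (21 bits)


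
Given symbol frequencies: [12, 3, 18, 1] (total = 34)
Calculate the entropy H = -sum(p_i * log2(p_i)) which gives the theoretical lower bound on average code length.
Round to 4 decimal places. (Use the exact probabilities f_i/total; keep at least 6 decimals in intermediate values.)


Per-symbol terms -p_i * log2(p_i) with p_i = f_i/34:
  p = 12/34 = 0.352941: log2(p) = -1.502500, -p*log2(p) = 0.530294
  p = 3/34 = 0.088235: log2(p) = -3.502500, -p*log2(p) = 0.309044
  p = 18/34 = 0.529412: log2(p) = -0.917538, -p*log2(p) = 0.485755
  p = 1/34 = 0.029412: log2(p) = -5.087463, -p*log2(p) = 0.149631
H = 0.530294 + 0.309044 + 0.485755 + 0.149631 = 1.474724

H = 1.4747 bits/symbol


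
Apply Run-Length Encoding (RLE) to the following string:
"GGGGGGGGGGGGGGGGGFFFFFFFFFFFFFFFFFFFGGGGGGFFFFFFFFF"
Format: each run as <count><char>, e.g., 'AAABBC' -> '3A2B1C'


Scanning runs left to right:
  i=0: run of 'G' x 17 -> '17G'
  i=17: run of 'F' x 19 -> '19F'
  i=36: run of 'G' x 6 -> '6G'
  i=42: run of 'F' x 9 -> '9F'

RLE = 17G19F6G9F


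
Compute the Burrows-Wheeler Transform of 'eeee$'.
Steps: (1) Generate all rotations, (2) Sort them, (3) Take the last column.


Rotations (sorted):
  0: $eeee -> last char: e
  1: e$eee -> last char: e
  2: ee$ee -> last char: e
  3: eee$e -> last char: e
  4: eeee$ -> last char: $


BWT = eeee$


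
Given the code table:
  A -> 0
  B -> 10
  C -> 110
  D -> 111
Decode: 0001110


Decoding:
0 -> A
0 -> A
0 -> A
111 -> D
0 -> A


Result: AAADA


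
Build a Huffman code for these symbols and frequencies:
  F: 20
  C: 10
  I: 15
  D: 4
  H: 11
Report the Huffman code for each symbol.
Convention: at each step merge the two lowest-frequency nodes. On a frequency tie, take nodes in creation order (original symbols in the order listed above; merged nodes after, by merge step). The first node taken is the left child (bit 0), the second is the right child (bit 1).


Huffman tree construction:
Step 1: Merge D(4) + C(10) = 14
Step 2: Merge H(11) + (D+C)(14) = 25
Step 3: Merge I(15) + F(20) = 35
Step 4: Merge (H+(D+C))(25) + (I+F)(35) = 60
Read each symbol's code off the tree from the root (left child = 0, right child = 1).

Codes:
  F: 11 (length 2)
  C: 011 (length 3)
  I: 10 (length 2)
  D: 010 (length 3)
  H: 00 (length 2)
Average code length: 134/60 = 2.2333 bits/symbol


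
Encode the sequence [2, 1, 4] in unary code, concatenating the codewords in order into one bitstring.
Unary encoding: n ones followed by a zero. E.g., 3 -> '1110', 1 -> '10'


Encode each number as n ones followed by a terminating 0:
  2 -> 110 (3 bits)
  1 -> 10 (2 bits)
  4 -> 11110 (5 bits)
Total length = 3 + 2 + 5 = 10 bits.

Unary([2, 1, 4]) = 1101011110 (10 bits)


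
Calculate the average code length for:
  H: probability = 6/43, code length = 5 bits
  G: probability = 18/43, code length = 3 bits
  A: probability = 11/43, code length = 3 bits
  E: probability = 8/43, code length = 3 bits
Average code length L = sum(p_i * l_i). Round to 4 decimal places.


Weighted contributions p_i * l_i:
  H: (6/43) * 5 = 30/43
  G: (18/43) * 3 = 54/43
  A: (11/43) * 3 = 33/43
  E: (8/43) * 3 = 24/43
Sum = (30 + 54 + 33 + 24)/43 = 141/43

L = 141/43 = 3.2791 bits/symbol


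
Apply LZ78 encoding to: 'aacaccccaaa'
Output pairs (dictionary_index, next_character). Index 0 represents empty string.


LZ78 encoding steps:
Dictionary: {0: ''}
Step 1: w='' (idx 0), next='a' -> output (0, 'a'), add 'a' as idx 1
Step 2: w='a' (idx 1), next='c' -> output (1, 'c'), add 'ac' as idx 2
Step 3: w='ac' (idx 2), next='c' -> output (2, 'c'), add 'acc' as idx 3
Step 4: w='' (idx 0), next='c' -> output (0, 'c'), add 'c' as idx 4
Step 5: w='c' (idx 4), next='a' -> output (4, 'a'), add 'ca' as idx 5
Step 6: w='a' (idx 1), next='a' -> output (1, 'a'), add 'aa' as idx 6


Encoded: [(0, 'a'), (1, 'c'), (2, 'c'), (0, 'c'), (4, 'a'), (1, 'a')]


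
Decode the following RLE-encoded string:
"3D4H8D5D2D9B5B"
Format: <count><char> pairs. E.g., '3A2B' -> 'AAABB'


Expanding each <count><char> pair:
  3D -> 'DDD'
  4H -> 'HHHH'
  8D -> 'DDDDDDDD'
  5D -> 'DDDDD'
  2D -> 'DD'
  9B -> 'BBBBBBBBB'
  5B -> 'BBBBB'

Decoded = DDDHHHHDDDDDDDDDDDDDDDBBBBBBBBBBBBBB


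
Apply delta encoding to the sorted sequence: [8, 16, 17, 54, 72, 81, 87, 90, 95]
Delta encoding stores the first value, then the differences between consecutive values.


First value: 8
Deltas:
  16 - 8 = 8
  17 - 16 = 1
  54 - 17 = 37
  72 - 54 = 18
  81 - 72 = 9
  87 - 81 = 6
  90 - 87 = 3
  95 - 90 = 5


Delta encoded: [8, 8, 1, 37, 18, 9, 6, 3, 5]


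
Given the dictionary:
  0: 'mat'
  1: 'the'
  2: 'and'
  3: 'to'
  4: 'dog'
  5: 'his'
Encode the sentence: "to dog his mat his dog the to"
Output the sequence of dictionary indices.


Look up each word in the dictionary:
  'to' -> 3
  'dog' -> 4
  'his' -> 5
  'mat' -> 0
  'his' -> 5
  'dog' -> 4
  'the' -> 1
  'to' -> 3

Encoded: [3, 4, 5, 0, 5, 4, 1, 3]


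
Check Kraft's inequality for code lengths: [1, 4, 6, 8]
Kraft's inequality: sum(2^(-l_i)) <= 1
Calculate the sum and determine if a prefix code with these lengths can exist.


Sum = 2^(-1) + 2^(-4) + 2^(-6) + 2^(-8)
    = 0.5 + 0.0625 + 0.015625 + 0.00390625
    = 149/256 = 0.58203125
Since 0.58203125 <= 1, Kraft's inequality IS satisfied.
A prefix code with these lengths CAN exist.

Kraft sum = 0.58203125. Satisfied.


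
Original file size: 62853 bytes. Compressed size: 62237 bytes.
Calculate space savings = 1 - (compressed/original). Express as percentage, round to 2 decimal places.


ratio = compressed/original = 62237/62853 = 0.990199
savings = 1 - ratio = 1 - 0.990199 = 0.009801
as a percentage: 0.009801 * 100 = 0.98%

Space savings = 1 - 62237/62853 = 0.98%


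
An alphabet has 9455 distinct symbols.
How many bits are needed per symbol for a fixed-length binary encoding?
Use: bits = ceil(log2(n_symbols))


log2(9455) = 13.2069
Bracket: 2^13 = 8192 < 9455 <= 2^14 = 16384
So ceil(log2(9455)) = 14

bits = ceil(log2(9455)) = ceil(13.2069) = 14 bits


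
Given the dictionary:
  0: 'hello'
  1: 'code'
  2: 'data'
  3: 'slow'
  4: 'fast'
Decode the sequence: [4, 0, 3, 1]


Look up each index in the dictionary:
  4 -> 'fast'
  0 -> 'hello'
  3 -> 'slow'
  1 -> 'code'

Decoded: "fast hello slow code"


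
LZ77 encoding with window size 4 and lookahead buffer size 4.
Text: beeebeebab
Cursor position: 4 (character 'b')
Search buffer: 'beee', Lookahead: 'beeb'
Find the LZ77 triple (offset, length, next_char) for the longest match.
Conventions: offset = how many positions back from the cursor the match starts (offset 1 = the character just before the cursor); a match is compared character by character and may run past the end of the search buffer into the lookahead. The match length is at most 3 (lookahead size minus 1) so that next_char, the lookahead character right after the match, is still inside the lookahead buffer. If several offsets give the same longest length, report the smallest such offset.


Try each offset into the search buffer:
  offset=1 (pos 3, char 'e'): match length 0
  offset=2 (pos 2, char 'e'): match length 0
  offset=3 (pos 1, char 'e'): match length 0
  offset=4 (pos 0, char 'b'): match length 3
Longest match has length 3 at offset 4.
next_char = character at position 4 + 3 = 7 -> 'b'

Best match: offset=4, length=3 (matching 'bee' starting at position 0)
LZ77 triple: (4, 3, 'b')


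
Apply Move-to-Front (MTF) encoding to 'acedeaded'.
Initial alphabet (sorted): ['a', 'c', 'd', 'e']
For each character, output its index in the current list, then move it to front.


MTF encoding:
'a': index 0 in ['a', 'c', 'd', 'e'] -> ['a', 'c', 'd', 'e']
'c': index 1 in ['a', 'c', 'd', 'e'] -> ['c', 'a', 'd', 'e']
'e': index 3 in ['c', 'a', 'd', 'e'] -> ['e', 'c', 'a', 'd']
'd': index 3 in ['e', 'c', 'a', 'd'] -> ['d', 'e', 'c', 'a']
'e': index 1 in ['d', 'e', 'c', 'a'] -> ['e', 'd', 'c', 'a']
'a': index 3 in ['e', 'd', 'c', 'a'] -> ['a', 'e', 'd', 'c']
'd': index 2 in ['a', 'e', 'd', 'c'] -> ['d', 'a', 'e', 'c']
'e': index 2 in ['d', 'a', 'e', 'c'] -> ['e', 'd', 'a', 'c']
'd': index 1 in ['e', 'd', 'a', 'c'] -> ['d', 'e', 'a', 'c']


Output: [0, 1, 3, 3, 1, 3, 2, 2, 1]


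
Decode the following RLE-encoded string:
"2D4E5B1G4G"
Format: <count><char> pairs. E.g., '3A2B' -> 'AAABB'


Expanding each <count><char> pair:
  2D -> 'DD'
  4E -> 'EEEE'
  5B -> 'BBBBB'
  1G -> 'G'
  4G -> 'GGGG'

Decoded = DDEEEEBBBBBGGGGG


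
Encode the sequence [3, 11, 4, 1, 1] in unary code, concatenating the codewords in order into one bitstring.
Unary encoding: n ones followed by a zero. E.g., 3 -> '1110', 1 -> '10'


Encode each number as n ones followed by a terminating 0:
  3 -> 1110 (4 bits)
  11 -> 111111111110 (12 bits)
  4 -> 11110 (5 bits)
  1 -> 10 (2 bits)
  1 -> 10 (2 bits)
Total length = 4 + 12 + 5 + 2 + 2 = 25 bits.

Unary([3, 11, 4, 1, 1]) = 1110111111111110111101010 (25 bits)


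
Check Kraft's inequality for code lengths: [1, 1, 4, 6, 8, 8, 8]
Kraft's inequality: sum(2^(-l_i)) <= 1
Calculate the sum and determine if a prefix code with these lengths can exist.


Sum = 2^(-1) + 2^(-1) + 2^(-4) + 2^(-6) + 2^(-8) + 2^(-8) + 2^(-8)
    = 0.5 + 0.5 + 0.0625 + 0.015625 + 0.00390625 + 0.00390625 + 0.00390625
    = 279/256 = 1.08984375
Since 1.08984375 > 1, Kraft's inequality is NOT satisfied.
A prefix code with these lengths CANNOT exist.

Kraft sum = 1.08984375. Not satisfied.


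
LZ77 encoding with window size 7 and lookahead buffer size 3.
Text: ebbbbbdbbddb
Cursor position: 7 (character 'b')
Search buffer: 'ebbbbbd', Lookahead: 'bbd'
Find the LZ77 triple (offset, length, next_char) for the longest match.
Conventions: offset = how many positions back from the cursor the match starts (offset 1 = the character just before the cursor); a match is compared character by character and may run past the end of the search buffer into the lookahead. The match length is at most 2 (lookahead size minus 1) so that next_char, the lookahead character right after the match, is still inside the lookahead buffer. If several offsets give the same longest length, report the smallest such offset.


Try each offset into the search buffer:
  offset=1 (pos 6, char 'd'): match length 0
  offset=2 (pos 5, char 'b'): match length 1
  offset=3 (pos 4, char 'b'): match length 2
  offset=4 (pos 3, char 'b'): match length 2
  offset=5 (pos 2, char 'b'): match length 2
  offset=6 (pos 1, char 'b'): match length 2
  offset=7 (pos 0, char 'e'): match length 0
Longest match has length 2, found at offsets 3, 4, 5, 6; take the smallest, offset 3.
next_char = character at position 7 + 2 = 9 -> 'd'

Best match: offset=3, length=2 (matching 'bb' starting at position 4)
LZ77 triple: (3, 2, 'd')


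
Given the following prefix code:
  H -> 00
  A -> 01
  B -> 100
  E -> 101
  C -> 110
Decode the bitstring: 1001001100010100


Decoding step by step:
Bits 100 -> B
Bits 100 -> B
Bits 110 -> C
Bits 00 -> H
Bits 101 -> E
Bits 00 -> H


Decoded message: BBCHEH


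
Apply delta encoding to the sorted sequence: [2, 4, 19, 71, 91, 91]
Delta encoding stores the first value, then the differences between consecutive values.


First value: 2
Deltas:
  4 - 2 = 2
  19 - 4 = 15
  71 - 19 = 52
  91 - 71 = 20
  91 - 91 = 0


Delta encoded: [2, 2, 15, 52, 20, 0]


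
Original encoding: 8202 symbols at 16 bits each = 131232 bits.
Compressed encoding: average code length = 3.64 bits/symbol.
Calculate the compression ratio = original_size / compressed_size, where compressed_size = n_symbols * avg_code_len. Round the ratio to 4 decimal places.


original_size = n_symbols * orig_bits = 8202 * 16 = 131232 bits
compressed_size = n_symbols * avg_code_len = 8202 * 3.64 = 29855.28 bits
ratio = original_size / compressed_size = 131232 / 29855.28 = 4.3956

Compression ratio = 4.3956


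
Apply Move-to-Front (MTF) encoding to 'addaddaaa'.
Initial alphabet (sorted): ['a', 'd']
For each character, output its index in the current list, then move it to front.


MTF encoding:
'a': index 0 in ['a', 'd'] -> ['a', 'd']
'd': index 1 in ['a', 'd'] -> ['d', 'a']
'd': index 0 in ['d', 'a'] -> ['d', 'a']
'a': index 1 in ['d', 'a'] -> ['a', 'd']
'd': index 1 in ['a', 'd'] -> ['d', 'a']
'd': index 0 in ['d', 'a'] -> ['d', 'a']
'a': index 1 in ['d', 'a'] -> ['a', 'd']
'a': index 0 in ['a', 'd'] -> ['a', 'd']
'a': index 0 in ['a', 'd'] -> ['a', 'd']


Output: [0, 1, 0, 1, 1, 0, 1, 0, 0]


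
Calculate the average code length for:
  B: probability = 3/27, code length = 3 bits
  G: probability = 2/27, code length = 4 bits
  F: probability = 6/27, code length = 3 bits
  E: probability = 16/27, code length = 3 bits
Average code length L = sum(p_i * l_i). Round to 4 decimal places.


Weighted contributions p_i * l_i:
  B: (3/27) * 3 = 9/27
  G: (2/27) * 4 = 8/27
  F: (6/27) * 3 = 18/27
  E: (16/27) * 3 = 48/27
Sum = (9 + 8 + 18 + 48)/27 = 83/27

L = 83/27 = 3.0741 bits/symbol


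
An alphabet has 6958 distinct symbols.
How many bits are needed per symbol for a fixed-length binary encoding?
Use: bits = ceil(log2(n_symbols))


log2(6958) = 12.7645
Bracket: 2^12 = 4096 < 6958 <= 2^13 = 8192
So ceil(log2(6958)) = 13

bits = ceil(log2(6958)) = ceil(12.7645) = 13 bits


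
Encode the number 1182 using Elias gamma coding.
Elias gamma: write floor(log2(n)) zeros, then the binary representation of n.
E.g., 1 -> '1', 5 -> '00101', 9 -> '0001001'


num_bits = floor(log2(1182)) + 1 = 11
leading_zeros = num_bits - 1 = 10
binary(1182) = 10010011110

Elias gamma(1182) = '0000000000' + '10010011110' = 000000000010010011110 (21 bits)


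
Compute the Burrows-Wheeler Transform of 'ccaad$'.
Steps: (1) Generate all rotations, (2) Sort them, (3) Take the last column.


Rotations (sorted):
  0: $ccaad -> last char: d
  1: aad$cc -> last char: c
  2: ad$cca -> last char: a
  3: caad$c -> last char: c
  4: ccaad$ -> last char: $
  5: d$ccaa -> last char: a


BWT = dcac$a


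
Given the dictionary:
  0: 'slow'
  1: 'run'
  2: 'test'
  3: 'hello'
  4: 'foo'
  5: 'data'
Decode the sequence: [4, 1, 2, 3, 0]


Look up each index in the dictionary:
  4 -> 'foo'
  1 -> 'run'
  2 -> 'test'
  3 -> 'hello'
  0 -> 'slow'

Decoded: "foo run test hello slow"


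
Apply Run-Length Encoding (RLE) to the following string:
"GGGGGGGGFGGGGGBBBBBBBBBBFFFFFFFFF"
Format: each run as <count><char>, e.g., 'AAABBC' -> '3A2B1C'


Scanning runs left to right:
  i=0: run of 'G' x 8 -> '8G'
  i=8: run of 'F' x 1 -> '1F'
  i=9: run of 'G' x 5 -> '5G'
  i=14: run of 'B' x 10 -> '10B'
  i=24: run of 'F' x 9 -> '9F'

RLE = 8G1F5G10B9F


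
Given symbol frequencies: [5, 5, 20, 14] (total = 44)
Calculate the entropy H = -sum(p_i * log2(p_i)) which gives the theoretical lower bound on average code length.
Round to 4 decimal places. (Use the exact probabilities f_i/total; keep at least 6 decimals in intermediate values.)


Per-symbol terms -p_i * log2(p_i) with p_i = f_i/44:
  p = 5/44 = 0.113636: log2(p) = -3.137504, -p*log2(p) = 0.356534
  p = 5/44 = 0.113636: log2(p) = -3.137504, -p*log2(p) = 0.356534
  p = 20/44 = 0.454545: log2(p) = -1.137504, -p*log2(p) = 0.517047
  p = 14/44 = 0.318182: log2(p) = -1.652077, -p*log2(p) = 0.525661
H = 0.356534 + 0.356534 + 0.517047 + 0.525661 = 1.755776

H = 1.7558 bits/symbol


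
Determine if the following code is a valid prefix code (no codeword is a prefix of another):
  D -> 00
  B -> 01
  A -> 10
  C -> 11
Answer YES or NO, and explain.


Checking each pair (does one codeword prefix another?):
  D='00' vs B='01': no prefix
  D='00' vs A='10': no prefix
  D='00' vs C='11': no prefix
  B='01' vs D='00': no prefix
  B='01' vs A='10': no prefix
  B='01' vs C='11': no prefix
  A='10' vs D='00': no prefix
  A='10' vs B='01': no prefix
  A='10' vs C='11': no prefix
  C='11' vs D='00': no prefix
  C='11' vs B='01': no prefix
  C='11' vs A='10': no prefix
No violation found over all pairs.

YES -- this is a valid prefix code. No codeword is a prefix of any other codeword.


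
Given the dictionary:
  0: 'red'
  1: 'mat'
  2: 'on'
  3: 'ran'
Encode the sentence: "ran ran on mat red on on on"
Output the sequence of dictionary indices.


Look up each word in the dictionary:
  'ran' -> 3
  'ran' -> 3
  'on' -> 2
  'mat' -> 1
  'red' -> 0
  'on' -> 2
  'on' -> 2
  'on' -> 2

Encoded: [3, 3, 2, 1, 0, 2, 2, 2]


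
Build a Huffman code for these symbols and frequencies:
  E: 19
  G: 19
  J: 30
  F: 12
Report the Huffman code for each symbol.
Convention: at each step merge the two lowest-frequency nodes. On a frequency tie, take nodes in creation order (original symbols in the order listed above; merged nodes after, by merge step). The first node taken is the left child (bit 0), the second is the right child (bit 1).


Huffman tree construction:
Step 1: Merge F(12) + E(19) = 31
Step 2: Merge G(19) + J(30) = 49
Step 3: Merge (F+E)(31) + (G+J)(49) = 80
Read each symbol's code off the tree from the root (left child = 0, right child = 1).

Codes:
  E: 01 (length 2)
  G: 10 (length 2)
  J: 11 (length 2)
  F: 00 (length 2)
Average code length: 160/80 = 2.0000 bits/symbol


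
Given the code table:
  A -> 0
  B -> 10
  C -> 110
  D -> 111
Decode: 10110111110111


Decoding:
10 -> B
110 -> C
111 -> D
110 -> C
111 -> D


Result: BCDCD


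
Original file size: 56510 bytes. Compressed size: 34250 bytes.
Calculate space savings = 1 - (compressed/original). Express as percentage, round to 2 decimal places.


ratio = compressed/original = 34250/56510 = 0.606087
savings = 1 - ratio = 1 - 0.606087 = 0.393913
as a percentage: 0.393913 * 100 = 39.39%

Space savings = 1 - 34250/56510 = 39.39%


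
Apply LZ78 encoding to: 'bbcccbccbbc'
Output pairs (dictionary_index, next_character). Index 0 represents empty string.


LZ78 encoding steps:
Dictionary: {0: ''}
Step 1: w='' (idx 0), next='b' -> output (0, 'b'), add 'b' as idx 1
Step 2: w='b' (idx 1), next='c' -> output (1, 'c'), add 'bc' as idx 2
Step 3: w='' (idx 0), next='c' -> output (0, 'c'), add 'c' as idx 3
Step 4: w='c' (idx 3), next='b' -> output (3, 'b'), add 'cb' as idx 4
Step 5: w='c' (idx 3), next='c' -> output (3, 'c'), add 'cc' as idx 5
Step 6: w='b' (idx 1), next='b' -> output (1, 'b'), add 'bb' as idx 6
Step 7: w='c' (idx 3), end of input -> output (3, '')


Encoded: [(0, 'b'), (1, 'c'), (0, 'c'), (3, 'b'), (3, 'c'), (1, 'b'), (3, '')]


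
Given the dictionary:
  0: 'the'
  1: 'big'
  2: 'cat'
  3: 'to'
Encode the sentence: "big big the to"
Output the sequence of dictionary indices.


Look up each word in the dictionary:
  'big' -> 1
  'big' -> 1
  'the' -> 0
  'to' -> 3

Encoded: [1, 1, 0, 3]


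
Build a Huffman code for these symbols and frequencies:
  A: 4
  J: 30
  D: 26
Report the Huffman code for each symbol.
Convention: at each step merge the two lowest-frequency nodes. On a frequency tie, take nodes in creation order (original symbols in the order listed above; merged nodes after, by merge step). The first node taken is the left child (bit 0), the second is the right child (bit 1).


Huffman tree construction:
Step 1: Merge A(4) + D(26) = 30
Step 2: Merge J(30) + (A+D)(30) = 60
Read each symbol's code off the tree from the root (left child = 0, right child = 1).

Codes:
  A: 10 (length 2)
  J: 0 (length 1)
  D: 11 (length 2)
Average code length: 90/60 = 1.5000 bits/symbol


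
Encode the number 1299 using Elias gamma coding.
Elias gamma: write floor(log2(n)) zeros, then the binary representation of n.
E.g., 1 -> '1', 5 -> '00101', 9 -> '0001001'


num_bits = floor(log2(1299)) + 1 = 11
leading_zeros = num_bits - 1 = 10
binary(1299) = 10100010011

Elias gamma(1299) = '0000000000' + '10100010011' = 000000000010100010011 (21 bits)


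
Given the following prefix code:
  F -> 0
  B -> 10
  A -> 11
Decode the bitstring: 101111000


Decoding step by step:
Bits 10 -> B
Bits 11 -> A
Bits 11 -> A
Bits 0 -> F
Bits 0 -> F
Bits 0 -> F


Decoded message: BAAFFF


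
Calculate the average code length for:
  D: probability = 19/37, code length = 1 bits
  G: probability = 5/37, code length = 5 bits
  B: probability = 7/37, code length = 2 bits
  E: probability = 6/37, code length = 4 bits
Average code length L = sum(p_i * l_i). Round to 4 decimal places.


Weighted contributions p_i * l_i:
  D: (19/37) * 1 = 19/37
  G: (5/37) * 5 = 25/37
  B: (7/37) * 2 = 14/37
  E: (6/37) * 4 = 24/37
Sum = (19 + 25 + 14 + 24)/37 = 82/37

L = 82/37 = 2.2162 bits/symbol


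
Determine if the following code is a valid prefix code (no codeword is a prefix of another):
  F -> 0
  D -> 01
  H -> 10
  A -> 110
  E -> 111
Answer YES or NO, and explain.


Checking each pair (does one codeword prefix another?):
  F='0' vs D='01': prefix -- VIOLATION

NO -- this is NOT a valid prefix code. F (0) is a prefix of D (01).


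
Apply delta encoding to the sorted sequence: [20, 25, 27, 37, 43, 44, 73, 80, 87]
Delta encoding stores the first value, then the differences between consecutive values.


First value: 20
Deltas:
  25 - 20 = 5
  27 - 25 = 2
  37 - 27 = 10
  43 - 37 = 6
  44 - 43 = 1
  73 - 44 = 29
  80 - 73 = 7
  87 - 80 = 7


Delta encoded: [20, 5, 2, 10, 6, 1, 29, 7, 7]


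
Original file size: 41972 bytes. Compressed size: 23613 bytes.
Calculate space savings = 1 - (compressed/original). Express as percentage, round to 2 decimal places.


ratio = compressed/original = 23613/41972 = 0.562589
savings = 1 - ratio = 1 - 0.562589 = 0.437411
as a percentage: 0.437411 * 100 = 43.74%

Space savings = 1 - 23613/41972 = 43.74%


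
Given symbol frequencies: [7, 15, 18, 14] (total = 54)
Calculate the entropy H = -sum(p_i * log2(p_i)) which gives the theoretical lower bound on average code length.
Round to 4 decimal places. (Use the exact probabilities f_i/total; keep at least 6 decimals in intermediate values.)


Per-symbol terms -p_i * log2(p_i) with p_i = f_i/54:
  p = 7/54 = 0.129630: log2(p) = -2.947533, -p*log2(p) = 0.382088
  p = 15/54 = 0.277778: log2(p) = -1.847997, -p*log2(p) = 0.513332
  p = 18/54 = 0.333333: log2(p) = -1.584963, -p*log2(p) = 0.528321
  p = 14/54 = 0.259259: log2(p) = -1.947533, -p*log2(p) = 0.504916
H = 0.382088 + 0.513332 + 0.528321 + 0.504916 = 1.928657

H = 1.9287 bits/symbol


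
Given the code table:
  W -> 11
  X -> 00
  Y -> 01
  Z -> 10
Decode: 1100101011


Decoding:
11 -> W
00 -> X
10 -> Z
10 -> Z
11 -> W


Result: WXZZW


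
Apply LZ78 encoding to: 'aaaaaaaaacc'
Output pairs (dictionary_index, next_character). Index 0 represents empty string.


LZ78 encoding steps:
Dictionary: {0: ''}
Step 1: w='' (idx 0), next='a' -> output (0, 'a'), add 'a' as idx 1
Step 2: w='a' (idx 1), next='a' -> output (1, 'a'), add 'aa' as idx 2
Step 3: w='aa' (idx 2), next='a' -> output (2, 'a'), add 'aaa' as idx 3
Step 4: w='aaa' (idx 3), next='c' -> output (3, 'c'), add 'aaac' as idx 4
Step 5: w='' (idx 0), next='c' -> output (0, 'c'), add 'c' as idx 5


Encoded: [(0, 'a'), (1, 'a'), (2, 'a'), (3, 'c'), (0, 'c')]


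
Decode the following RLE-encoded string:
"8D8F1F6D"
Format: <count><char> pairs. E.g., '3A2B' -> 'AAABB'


Expanding each <count><char> pair:
  8D -> 'DDDDDDDD'
  8F -> 'FFFFFFFF'
  1F -> 'F'
  6D -> 'DDDDDD'

Decoded = DDDDDDDDFFFFFFFFFDDDDDD


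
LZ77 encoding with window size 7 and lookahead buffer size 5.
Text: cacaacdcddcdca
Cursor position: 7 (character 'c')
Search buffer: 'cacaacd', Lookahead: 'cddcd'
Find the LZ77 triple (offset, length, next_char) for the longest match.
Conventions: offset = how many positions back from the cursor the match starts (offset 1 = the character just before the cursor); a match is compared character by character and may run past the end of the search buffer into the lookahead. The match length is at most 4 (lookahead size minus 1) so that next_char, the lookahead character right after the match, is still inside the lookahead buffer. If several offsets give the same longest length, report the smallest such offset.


Try each offset into the search buffer:
  offset=1 (pos 6, char 'd'): match length 0
  offset=2 (pos 5, char 'c'): match length 2
  offset=3 (pos 4, char 'a'): match length 0
  offset=4 (pos 3, char 'a'): match length 0
  offset=5 (pos 2, char 'c'): match length 1
  offset=6 (pos 1, char 'a'): match length 0
  offset=7 (pos 0, char 'c'): match length 1
Longest match has length 2 at offset 2.
next_char = character at position 7 + 2 = 9 -> 'd'

Best match: offset=2, length=2 (matching 'cd' starting at position 5)
LZ77 triple: (2, 2, 'd')


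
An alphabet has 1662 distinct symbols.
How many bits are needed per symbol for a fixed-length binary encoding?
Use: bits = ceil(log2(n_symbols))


log2(1662) = 10.6987
Bracket: 2^10 = 1024 < 1662 <= 2^11 = 2048
So ceil(log2(1662)) = 11

bits = ceil(log2(1662)) = ceil(10.6987) = 11 bits


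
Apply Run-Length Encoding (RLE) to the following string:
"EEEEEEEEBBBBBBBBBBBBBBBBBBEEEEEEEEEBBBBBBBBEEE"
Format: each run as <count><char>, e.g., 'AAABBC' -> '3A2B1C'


Scanning runs left to right:
  i=0: run of 'E' x 8 -> '8E'
  i=8: run of 'B' x 18 -> '18B'
  i=26: run of 'E' x 9 -> '9E'
  i=35: run of 'B' x 8 -> '8B'
  i=43: run of 'E' x 3 -> '3E'

RLE = 8E18B9E8B3E


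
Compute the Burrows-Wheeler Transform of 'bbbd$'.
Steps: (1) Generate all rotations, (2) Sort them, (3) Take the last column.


Rotations (sorted):
  0: $bbbd -> last char: d
  1: bbbd$ -> last char: $
  2: bbd$b -> last char: b
  3: bd$bb -> last char: b
  4: d$bbb -> last char: b


BWT = d$bbb


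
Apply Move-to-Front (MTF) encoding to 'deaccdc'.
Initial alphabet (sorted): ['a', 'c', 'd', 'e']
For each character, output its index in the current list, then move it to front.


MTF encoding:
'd': index 2 in ['a', 'c', 'd', 'e'] -> ['d', 'a', 'c', 'e']
'e': index 3 in ['d', 'a', 'c', 'e'] -> ['e', 'd', 'a', 'c']
'a': index 2 in ['e', 'd', 'a', 'c'] -> ['a', 'e', 'd', 'c']
'c': index 3 in ['a', 'e', 'd', 'c'] -> ['c', 'a', 'e', 'd']
'c': index 0 in ['c', 'a', 'e', 'd'] -> ['c', 'a', 'e', 'd']
'd': index 3 in ['c', 'a', 'e', 'd'] -> ['d', 'c', 'a', 'e']
'c': index 1 in ['d', 'c', 'a', 'e'] -> ['c', 'd', 'a', 'e']


Output: [2, 3, 2, 3, 0, 3, 1]


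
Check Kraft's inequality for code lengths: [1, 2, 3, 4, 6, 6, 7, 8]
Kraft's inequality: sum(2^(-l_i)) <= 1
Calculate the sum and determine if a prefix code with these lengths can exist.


Sum = 2^(-1) + 2^(-2) + 2^(-3) + 2^(-4) + 2^(-6) + 2^(-6) + 2^(-7) + 2^(-8)
    = 0.5 + 0.25 + 0.125 + 0.0625 + 0.015625 + 0.015625 + 0.0078125 + 0.00390625
    = 251/256 = 0.98046875
Since 0.98046875 <= 1, Kraft's inequality IS satisfied.
A prefix code with these lengths CAN exist.

Kraft sum = 0.98046875. Satisfied.


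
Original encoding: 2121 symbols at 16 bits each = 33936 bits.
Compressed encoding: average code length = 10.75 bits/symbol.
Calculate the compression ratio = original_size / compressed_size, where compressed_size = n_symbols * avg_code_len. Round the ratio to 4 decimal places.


original_size = n_symbols * orig_bits = 2121 * 16 = 33936 bits
compressed_size = n_symbols * avg_code_len = 2121 * 10.75 = 22800.75 bits
ratio = original_size / compressed_size = 33936 / 22800.75 = 1.4884

Compression ratio = 1.4884


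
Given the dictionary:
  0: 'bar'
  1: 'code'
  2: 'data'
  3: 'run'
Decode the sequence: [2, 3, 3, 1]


Look up each index in the dictionary:
  2 -> 'data'
  3 -> 'run'
  3 -> 'run'
  1 -> 'code'

Decoded: "data run run code"


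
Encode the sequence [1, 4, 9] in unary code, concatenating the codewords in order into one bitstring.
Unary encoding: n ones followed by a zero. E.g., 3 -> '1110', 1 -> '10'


Encode each number as n ones followed by a terminating 0:
  1 -> 10 (2 bits)
  4 -> 11110 (5 bits)
  9 -> 1111111110 (10 bits)
Total length = 2 + 5 + 10 = 17 bits.

Unary([1, 4, 9]) = 10111101111111110 (17 bits)


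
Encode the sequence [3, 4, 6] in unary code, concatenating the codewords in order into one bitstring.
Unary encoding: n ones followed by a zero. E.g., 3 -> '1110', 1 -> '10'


Encode each number as n ones followed by a terminating 0:
  3 -> 1110 (4 bits)
  4 -> 11110 (5 bits)
  6 -> 1111110 (7 bits)
Total length = 4 + 5 + 7 = 16 bits.

Unary([3, 4, 6]) = 1110111101111110 (16 bits)


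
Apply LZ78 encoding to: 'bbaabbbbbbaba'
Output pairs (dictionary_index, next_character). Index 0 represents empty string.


LZ78 encoding steps:
Dictionary: {0: ''}
Step 1: w='' (idx 0), next='b' -> output (0, 'b'), add 'b' as idx 1
Step 2: w='b' (idx 1), next='a' -> output (1, 'a'), add 'ba' as idx 2
Step 3: w='' (idx 0), next='a' -> output (0, 'a'), add 'a' as idx 3
Step 4: w='b' (idx 1), next='b' -> output (1, 'b'), add 'bb' as idx 4
Step 5: w='bb' (idx 4), next='b' -> output (4, 'b'), add 'bbb' as idx 5
Step 6: w='ba' (idx 2), next='b' -> output (2, 'b'), add 'bab' as idx 6
Step 7: w='a' (idx 3), end of input -> output (3, '')


Encoded: [(0, 'b'), (1, 'a'), (0, 'a'), (1, 'b'), (4, 'b'), (2, 'b'), (3, '')]


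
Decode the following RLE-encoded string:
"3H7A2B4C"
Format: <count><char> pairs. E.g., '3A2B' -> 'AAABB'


Expanding each <count><char> pair:
  3H -> 'HHH'
  7A -> 'AAAAAAA'
  2B -> 'BB'
  4C -> 'CCCC'

Decoded = HHHAAAAAAABBCCCC


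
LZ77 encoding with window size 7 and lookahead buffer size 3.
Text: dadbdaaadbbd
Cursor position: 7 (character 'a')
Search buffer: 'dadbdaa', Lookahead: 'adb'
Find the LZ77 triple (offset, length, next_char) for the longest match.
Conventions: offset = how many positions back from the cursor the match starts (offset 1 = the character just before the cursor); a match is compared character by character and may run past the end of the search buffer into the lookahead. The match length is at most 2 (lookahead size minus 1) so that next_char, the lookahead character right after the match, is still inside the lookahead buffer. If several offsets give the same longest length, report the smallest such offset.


Try each offset into the search buffer:
  offset=1 (pos 6, char 'a'): match length 1
  offset=2 (pos 5, char 'a'): match length 1
  offset=3 (pos 4, char 'd'): match length 0
  offset=4 (pos 3, char 'b'): match length 0
  offset=5 (pos 2, char 'd'): match length 0
  offset=6 (pos 1, char 'a'): match length 2
  offset=7 (pos 0, char 'd'): match length 0
Longest match has length 2 at offset 6.
next_char = character at position 7 + 2 = 9 -> 'b'

Best match: offset=6, length=2 (matching 'ad' starting at position 1)
LZ77 triple: (6, 2, 'b')


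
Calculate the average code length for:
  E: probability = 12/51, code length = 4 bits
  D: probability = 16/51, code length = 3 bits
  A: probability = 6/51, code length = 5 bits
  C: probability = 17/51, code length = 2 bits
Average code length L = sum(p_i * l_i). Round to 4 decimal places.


Weighted contributions p_i * l_i:
  E: (12/51) * 4 = 48/51
  D: (16/51) * 3 = 48/51
  A: (6/51) * 5 = 30/51
  C: (17/51) * 2 = 34/51
Sum = (48 + 48 + 30 + 34)/51 = 160/51

L = 160/51 = 3.1373 bits/symbol
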